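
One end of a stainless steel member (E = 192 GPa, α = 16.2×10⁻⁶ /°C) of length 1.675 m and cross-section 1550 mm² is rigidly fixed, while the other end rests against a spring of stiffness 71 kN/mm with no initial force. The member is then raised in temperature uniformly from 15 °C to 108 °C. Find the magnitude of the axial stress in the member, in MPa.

σ ≈ 82.6 MPa (compressive)

The unrestrained thermal change is αΔT L = 16.2×10⁻⁶ × 93 × 1675 = 2.524 mm.
With a force P in the spring, the elastic change of the member is PL/(AE) and that of the spring is P/k; compatibility requires their sum to equal δ_free.
P [ L/(AE) + 1/k ] = δ_free → P [ 1675/(1550×192×10³) + 1/(71×10³) ] = 2.524.
P = 2.524 / 1.971×10⁻⁵ = 128000 N.
σ = P/A = 128000/1550 = 82.59 MPa.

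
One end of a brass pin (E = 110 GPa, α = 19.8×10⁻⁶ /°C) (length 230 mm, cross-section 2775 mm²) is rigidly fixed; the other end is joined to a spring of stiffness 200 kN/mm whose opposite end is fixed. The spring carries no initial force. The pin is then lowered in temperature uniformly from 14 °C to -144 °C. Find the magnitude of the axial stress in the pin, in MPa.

σ ≈ 45.1 MPa (tensile)

If the spring were absent the pin would shorten by αΔT L = 19.8×10⁻⁶ × 158 × 230 = 0.7195 mm.
With a force P in the spring, the elastic change of the pin is PL/(AE) and that of the spring is P/k; compatibility requires their sum to equal δ_free.
So P = δ_free / [L/(AE) + 1/k] = 0.7195 / [ 230/(2775×110×10³) + 1/(200×10³) ].
P = 0.7195 / 5.753×10⁻⁶ = 125100 N.
σ = P/A = 125100/2775 = 45.07 MPa.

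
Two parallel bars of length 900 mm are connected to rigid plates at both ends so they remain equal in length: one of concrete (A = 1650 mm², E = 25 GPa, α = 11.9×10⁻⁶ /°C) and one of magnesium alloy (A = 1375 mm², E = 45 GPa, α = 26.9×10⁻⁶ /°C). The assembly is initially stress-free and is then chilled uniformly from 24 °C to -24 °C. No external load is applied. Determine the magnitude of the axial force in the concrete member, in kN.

Both members must finish at the same length. With the larger α, the magnesium alloy tends to over-contract; the plates restrain it, putting the magnesium alloy in tension and the concrete in compression. With no external load the two internal forces are equal and opposite, magnitude P.
Equating the net (thermal + elastic) strains gives |α₁ − α₂|·ΔT = P·[1/(A₁E₁) + 1/(A₂E₂)].
|α₁ − α₂|·ΔT = 15×10⁻⁶ × 48 = 0.00072.
1/(A₁E₁) + 1/(A₂E₂) = 1/(1650×25×10³) + 1/(1375×45×10³) = 4.04×10⁻⁸ N⁻¹.
P = 0.00072 / 4.04×10⁻⁸ = 17820 N = 17.82 kN.

P ≈ 17.8 kN (compressive in the concrete)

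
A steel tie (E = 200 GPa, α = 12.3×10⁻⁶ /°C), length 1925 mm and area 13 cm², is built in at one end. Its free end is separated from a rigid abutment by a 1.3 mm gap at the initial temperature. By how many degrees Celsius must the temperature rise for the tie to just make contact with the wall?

ΔT ≈ 54.9 °C

The gap closes when αΔT L = 1.3 mm, since the tie is still unstressed at that instant.
ΔT = 1.3 / (12.3×10⁻⁶ × 1925) = 54.9 °C.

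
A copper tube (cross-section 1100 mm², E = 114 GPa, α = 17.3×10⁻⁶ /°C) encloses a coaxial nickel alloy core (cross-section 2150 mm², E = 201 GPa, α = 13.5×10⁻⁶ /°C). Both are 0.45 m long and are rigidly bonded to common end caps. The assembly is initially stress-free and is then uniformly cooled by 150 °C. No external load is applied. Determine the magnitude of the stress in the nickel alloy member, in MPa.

Equilibrium of a rigid end plate with no external load gives equal and opposite internal forces ±P in the two members. Since α_{copper} > α_{nickel alloy}, cooling drives the copper into tension and the nickel alloy into compression.
Equating the net (thermal + elastic) strains gives |α₁ − α₂|·ΔT = P·[1/(A₁E₁) + 1/(A₂E₂)].
|α₁ − α₂|·ΔT = 3.8×10⁻⁶ × 150 = 0.00057.
1/(A₁E₁) + 1/(A₂E₂) = 1/(1100×114×10³) + 1/(2150×201×10³) = 1.029×10⁻⁸ N⁻¹.
So P = 0.00057 / 1.029×10⁻⁸ = 55.4 kN.
σ_{nickel alloy} = P/A₂ = 55400/2150 = 25.77 MPa, compressive.

σ ≈ 25.8 MPa (compressive)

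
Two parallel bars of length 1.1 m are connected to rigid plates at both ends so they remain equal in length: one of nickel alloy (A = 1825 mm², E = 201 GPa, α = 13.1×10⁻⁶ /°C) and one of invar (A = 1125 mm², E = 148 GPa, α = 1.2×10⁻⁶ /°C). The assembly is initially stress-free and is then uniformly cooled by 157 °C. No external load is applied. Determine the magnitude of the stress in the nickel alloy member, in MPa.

Both members must finish at the same length. With the larger α, the nickel alloy tends to over-contract; the plates restrain it, putting the nickel alloy in tension and the invar in compression. With no external load the two internal forces are equal and opposite, magnitude P.
Compatibility of the two members (thermal + elastic change equal): (α₁ − α₂)ΔT = P·[1/(A₁E₁) + 1/(A₂E₂)].
|α₁ − α₂|·ΔT = 11.9×10⁻⁶ × 157 = 0.001868.
1/(A₁E₁) + 1/(A₂E₂) = 1/(1825×201×10³) + 1/(1125×148×10³) = 8.732×10⁻⁹ N⁻¹.
P = 0.001868 / 8.732×10⁻⁹ = 214000 N = 214 kN.
σ_{nickel alloy} = P/A₁ = 214000/1825 = 117.2 MPa, tensile.

σ ≈ 117 MPa (tensile)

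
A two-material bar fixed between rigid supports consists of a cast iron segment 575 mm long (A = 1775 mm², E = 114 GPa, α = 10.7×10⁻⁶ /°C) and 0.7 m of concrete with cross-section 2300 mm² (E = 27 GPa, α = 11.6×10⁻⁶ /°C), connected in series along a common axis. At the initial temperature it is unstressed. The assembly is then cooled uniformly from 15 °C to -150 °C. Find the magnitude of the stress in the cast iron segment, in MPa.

σ ≈ 94 MPa (tensile)

If the supports were absent, the total length change would be Σ αᵢΔT Lᵢ = 10.7×10⁻⁶×165×575 + 11.6×10⁻⁶×165×700 = 2.355 mm.
Since the ends are fixed, an axial force P builds up, equal in every segment, with P · Σ Lᵢ/(AᵢEᵢ) = δ_free.
The series flexibility is Σ Lᵢ/(AᵢEᵢ) = 575/(1775×114×10³) + 700/(2300×27×10³) = 1.411×10⁻⁵ mm/N.
Hence P = δ_free / Σ(L/AE) = 2.355/1.411×10⁻⁵ = 166.9 kN (tensile).
σ_{cast iron} = P / A = 166900 / 1775 = 94 MPa.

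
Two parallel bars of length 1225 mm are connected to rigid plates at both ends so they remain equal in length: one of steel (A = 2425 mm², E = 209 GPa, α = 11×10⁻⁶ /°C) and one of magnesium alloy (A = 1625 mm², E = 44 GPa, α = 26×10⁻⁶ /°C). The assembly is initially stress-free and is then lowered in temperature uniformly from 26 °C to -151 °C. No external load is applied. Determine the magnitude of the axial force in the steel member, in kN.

P ≈ 166 kN (compressive in the steel)

Both members must finish at the same length. With the larger α, the magnesium alloy tends to over-contract; the plates restrain it, putting the magnesium alloy in tension and the steel in compression. With no external load the two internal forces are equal and opposite, magnitude P.
Equating the net (thermal + elastic) strains gives |α₁ − α₂|·ΔT = P·[1/(A₁E₁) + 1/(A₂E₂)].
|α₁ − α₂|·ΔT = 15×10⁻⁶ × 177 = 0.002655.
1/(A₁E₁) + 1/(A₂E₂) = 1/(2425×209×10³) + 1/(1625×44×10³) = 1.596×10⁻⁸ N⁻¹.
P = 0.002655 / 1.596×10⁻⁸ = 166400 N = 166.4 kN.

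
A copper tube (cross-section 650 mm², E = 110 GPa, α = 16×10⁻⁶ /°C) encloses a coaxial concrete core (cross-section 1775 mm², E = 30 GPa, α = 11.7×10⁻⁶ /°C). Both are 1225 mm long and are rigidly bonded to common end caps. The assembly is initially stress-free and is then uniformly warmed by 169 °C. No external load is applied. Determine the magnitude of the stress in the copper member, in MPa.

Both members must finish at the same length. With the larger α, the copper tends to over-expand; the plates restrain it, putting the copper in compression and the concrete in tension. With no external load the two internal forces are equal and opposite, magnitude P.
Setting the final lengths equal and cancelling L: (α₁ − α₂)ΔT = P/(A₁E₁) + P/(A₂E₂).
|α₁ − α₂|·ΔT = 4.3×10⁻⁶ × 169 = 0.0007267.
1/(A₁E₁) + 1/(A₂E₂) = 1/(650×110×10³) + 1/(1775×30×10³) = 3.277×10⁻⁸ N⁻¹.
So P = 0.0007267 / 3.277×10⁻⁸ = 22.18 kN.
σ_{copper} = P/A₁ = 22180/650 = 34.12 MPa, compressive.

σ ≈ 34.1 MPa (compressive)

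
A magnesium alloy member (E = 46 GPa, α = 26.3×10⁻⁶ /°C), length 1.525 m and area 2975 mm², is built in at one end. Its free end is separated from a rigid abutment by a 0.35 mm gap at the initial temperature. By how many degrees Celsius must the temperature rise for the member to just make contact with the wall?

ΔT ≈ 8.73 °C

The gap closes when αΔT L = 0.35 mm, since the member is still unstressed at that instant.
So ΔT = g/(αL) = 0.35/(26.3×10⁻⁶ × 1525) = 8.727 °C.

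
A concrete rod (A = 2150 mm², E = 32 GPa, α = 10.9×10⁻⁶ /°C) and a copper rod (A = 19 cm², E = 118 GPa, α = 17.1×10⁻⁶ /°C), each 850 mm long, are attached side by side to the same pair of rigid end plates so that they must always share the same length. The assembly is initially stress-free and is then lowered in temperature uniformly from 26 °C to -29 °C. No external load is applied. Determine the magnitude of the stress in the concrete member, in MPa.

σ ≈ 8.35 MPa (compressive)

The copper has the larger α, so on cooling it would change length more than the concrete if both were free. The rigid plates force a common final length, so the copper is put into tension and the concrete into compression, with equal and opposite forces P (no external load).
Compatibility of the two members (thermal + elastic change equal): (α₁ − α₂)ΔT = P·[1/(A₁E₁) + 1/(A₂E₂)].
|α₁ − α₂|·ΔT = 6.2×10⁻⁶ × 55 = 0.000341.
1/(A₁E₁) + 1/(A₂E₂) = 1/(2150×32×10³) + 1/(1900×118×10³) = 1.9×10⁻⁸ N⁻¹.
P = 0.000341 / 1.9×10⁻⁸ = 17950 N = 17.95 kN.
σ_{concrete} = P/A₁ = 17950/2150 = 8.35 MPa, compressive.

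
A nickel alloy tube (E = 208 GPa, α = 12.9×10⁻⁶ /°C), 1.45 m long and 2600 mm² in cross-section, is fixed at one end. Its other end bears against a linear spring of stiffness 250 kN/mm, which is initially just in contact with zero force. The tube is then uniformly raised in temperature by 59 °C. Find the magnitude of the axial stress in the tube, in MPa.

Free thermal expansion: δ_free = αΔT L = 12.9×10⁻⁶ × 59 × 1450 = 1.104 mm.
With a force P in the spring, the elastic change of the tube is PL/(AE) and that of the spring is P/k; compatibility requires their sum to equal δ_free.
P [ L/(AE) + 1/k ] = δ_free → P [ 1450/(2600×208×10³) + 1/(250×10³) ] = 1.104.
P = 1.104 / 6.681×10⁻⁶ = 165200 N.
σ = P/A = 165200/2600 = 63.53 MPa.

σ ≈ 63.5 MPa (compressive)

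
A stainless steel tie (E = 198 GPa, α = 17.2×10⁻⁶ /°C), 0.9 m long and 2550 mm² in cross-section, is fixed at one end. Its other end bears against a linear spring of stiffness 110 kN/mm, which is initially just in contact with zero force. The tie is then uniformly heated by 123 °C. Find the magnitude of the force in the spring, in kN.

Free thermal expansion: δ_free = αΔT L = 17.2×10⁻⁶ × 123 × 900 = 1.904 mm.
Let P be the compressive force at the spring. The tie shortens elastically by PL/(AE) and the spring compresses by P/k; together these equal δ_free.
P [ L/(AE) + 1/k ] = δ_free → P [ 900/(2550×198×10³) + 1/(110×10³) ] = 1.904.
P = 1.904 / 1.087×10⁻⁵ = 175100 N.

P ≈ 175 kN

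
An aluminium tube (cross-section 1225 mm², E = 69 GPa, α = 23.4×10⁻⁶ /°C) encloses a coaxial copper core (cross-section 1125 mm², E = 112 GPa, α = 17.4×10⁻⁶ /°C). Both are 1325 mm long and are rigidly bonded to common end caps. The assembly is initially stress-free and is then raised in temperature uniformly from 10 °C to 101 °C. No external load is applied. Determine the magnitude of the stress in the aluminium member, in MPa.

σ ≈ 22.5 MPa (compressive)

The aluminium has the larger α, so on heating it would change length more than the copper if both were free. The rigid plates force a common final length, so the aluminium is put into compression and the copper into tension, with equal and opposite forces P (no external load).
Setting the final lengths equal and cancelling L: (α₁ − α₂)ΔT = P/(A₁E₁) + P/(A₂E₂).
|α₁ − α₂|·ΔT = 6×10⁻⁶ × 91 = 0.000546.
1/(A₁E₁) + 1/(A₂E₂) = 1/(1225×69×10³) + 1/(1125×112×10³) = 1.977×10⁻⁸ N⁻¹.
So P = 0.000546 / 1.977×10⁻⁸ = 27.62 kN.
σ_{aluminium} = P/A₁ = 27620/1225 = 22.55 MPa, compressive.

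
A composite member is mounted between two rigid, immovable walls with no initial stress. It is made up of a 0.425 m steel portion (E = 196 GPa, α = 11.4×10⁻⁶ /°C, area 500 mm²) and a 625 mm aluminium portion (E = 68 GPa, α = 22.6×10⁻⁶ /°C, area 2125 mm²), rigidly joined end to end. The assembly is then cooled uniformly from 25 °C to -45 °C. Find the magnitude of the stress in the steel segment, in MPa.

If the supports were absent, the total length change would be Σ αᵢΔT Lᵢ = 11.4×10⁻⁶×70×425 + 22.6×10⁻⁶×70×625 = 1.328 mm.
Since the ends are fixed, an axial force P builds up, equal in every segment, with P · Σ Lᵢ/(AᵢEᵢ) = δ_free.
Σ Lᵢ/(AᵢEᵢ) = 425/(500×196×10³) + 625/(2125×68×10³) = 8.662×10⁻⁶ mm/N.
P = 1.328 / 8.662×10⁻⁶ = 153300 N = 153.3 kN, tensile.
σ_{steel} = P / A = 153300 / 500 = 306.6 MPa.

σ ≈ 307 MPa (tensile)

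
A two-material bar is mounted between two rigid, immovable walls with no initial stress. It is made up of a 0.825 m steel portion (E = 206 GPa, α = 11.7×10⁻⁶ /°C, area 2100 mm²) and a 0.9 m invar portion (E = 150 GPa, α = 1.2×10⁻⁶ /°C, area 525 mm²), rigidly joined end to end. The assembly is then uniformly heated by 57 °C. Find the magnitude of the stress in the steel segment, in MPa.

σ ≈ 21.8 MPa (compressive)

Free thermal expansion of the whole bar: Σ αᵢΔT Lᵢ = 11.7×10⁻⁶×57×825 + 1.2×10⁻⁶×57×900 = 0.6118 mm.
Since the ends are fixed, an axial force P builds up, equal in every segment, with P · Σ Lᵢ/(AᵢEᵢ) = δ_free.
Σ Lᵢ/(AᵢEᵢ) = 825/(2100×206×10³) + 900/(525×150×10³) = 1.334×10⁻⁵ mm/N.
Hence P = δ_free / Σ(L/AE) = 0.6118/1.334×10⁻⁵ = 45.87 kN (compressive).
σ_{steel} = P / A = 45870 / 2100 = 21.84 MPa.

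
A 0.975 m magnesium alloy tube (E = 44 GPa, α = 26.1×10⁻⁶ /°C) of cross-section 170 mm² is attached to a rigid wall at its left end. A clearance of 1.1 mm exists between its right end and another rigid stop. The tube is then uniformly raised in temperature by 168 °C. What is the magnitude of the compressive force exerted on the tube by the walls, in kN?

P ≈ 24.4 kN

Unrestrained expansion: δ_free = αΔT L = 26.1×10⁻⁶ × 168 × 975 = 4.275 mm.
This exceeds the 1.1 mm gap, so the wall pushes back. The portion of expansion that must be recovered elastically is δ_free − gap = 4.275 − 1.1 = 3.175 mm.
So σ = E(δ_free − g)/L = 44×10³ × 3.175/975 = 143.3 MPa.
P = σA = 143.3 × 170 = 24.36 kN.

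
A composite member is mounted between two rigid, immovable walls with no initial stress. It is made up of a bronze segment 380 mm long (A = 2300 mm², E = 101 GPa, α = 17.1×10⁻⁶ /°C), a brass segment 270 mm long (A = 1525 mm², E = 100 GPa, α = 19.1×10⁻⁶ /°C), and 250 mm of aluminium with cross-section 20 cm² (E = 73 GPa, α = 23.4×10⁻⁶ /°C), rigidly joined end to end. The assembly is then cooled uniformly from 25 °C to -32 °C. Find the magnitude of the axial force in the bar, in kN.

P ≈ 195 kN (tensile)

Free thermal contraction of the whole bar: Σ αᵢΔT Lᵢ = 17.1×10⁻⁶×57×380 + 19.1×10⁻⁶×57×270 + 23.4×10⁻⁶×57×250 = 0.9978 mm.
The rigid supports impose zero overall length change; the single axial force P common to all segments must satisfy P Σ Lᵢ/(AᵢEᵢ) = δ_free.
Σ Lᵢ/(AᵢEᵢ) = 380/(2300×101×10³) + 270/(1525×100×10³) + 250/(2000×73×10³) = 5.119×10⁻⁶ mm/N.
So P = 0.9978 / 5.119×10⁻⁶ = 194.9 kN, tensile.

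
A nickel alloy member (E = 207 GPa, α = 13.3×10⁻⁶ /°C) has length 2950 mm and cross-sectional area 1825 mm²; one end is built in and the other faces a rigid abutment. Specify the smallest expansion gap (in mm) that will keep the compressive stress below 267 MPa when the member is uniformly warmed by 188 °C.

Free expansion if unrestrained: δ_free = αΔT L = 13.3×10⁻⁶ × 188 × 2950 = 7.376 mm.
At the allowable stress the elastic shortening the wall may impose is σL/E = 267 × 2950 / (207×10³) = 3.805 mm.
So the gap has to take up the difference, g_min = δ_free − σL/E = 7.376 − 3.805 = 3.571 mm.

g ≈ 3.57 mm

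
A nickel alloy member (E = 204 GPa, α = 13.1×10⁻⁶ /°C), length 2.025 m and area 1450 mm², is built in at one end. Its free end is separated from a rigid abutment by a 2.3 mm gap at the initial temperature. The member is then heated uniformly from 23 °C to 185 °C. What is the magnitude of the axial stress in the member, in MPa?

σ ≈ 201 MPa (compressive)

Unrestrained expansion: δ_free = αΔT L = 13.1×10⁻⁶ × 162 × 2025 = 4.297 mm.
After closing the 2.3 mm clearance, 4.297 − 2.3 = 1.997 mm of expansion remains to be suppressed by the wall.
That suppressed elongation corresponds to σ = E·Δ/L = 204×10³ × 1.997/2025 = 201.2 MPa.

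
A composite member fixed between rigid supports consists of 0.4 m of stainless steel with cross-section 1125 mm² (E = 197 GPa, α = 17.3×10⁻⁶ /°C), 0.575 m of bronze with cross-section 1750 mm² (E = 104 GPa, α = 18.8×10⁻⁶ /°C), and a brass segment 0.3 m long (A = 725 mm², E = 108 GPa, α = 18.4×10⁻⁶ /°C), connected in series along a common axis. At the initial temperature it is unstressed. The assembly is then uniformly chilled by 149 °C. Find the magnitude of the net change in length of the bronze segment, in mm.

If the supports were absent, the total length change would be Σ αᵢΔT Lᵢ = 17.3×10⁻⁶×149×400 + 18.8×10⁻⁶×149×575 + 18.4×10⁻⁶×149×300 = 3.464 mm.
Since the ends are fixed, an axial force P builds up, equal in every segment, with P · Σ Lᵢ/(AᵢEᵢ) = δ_free.
The series flexibility is Σ Lᵢ/(AᵢEᵢ) = 400/(1125×197×10³) + 575/(1750×104×10³) + 300/(725×108×10³) = 8.796×10⁻⁶ mm/N.
So P = 3.464 / 8.796×10⁻⁶ = 393.9 kN, tensile.
For the bronze segment, free thermal change = 18.8×10⁻⁶×149×575 = 1.611 mm and elastic change from P = 393900×575/(1750×104×10³) = 1.244 mm; these oppose, so the net change is 0.366 mm (segment shortens).

|ΔL| ≈ 0.366 mm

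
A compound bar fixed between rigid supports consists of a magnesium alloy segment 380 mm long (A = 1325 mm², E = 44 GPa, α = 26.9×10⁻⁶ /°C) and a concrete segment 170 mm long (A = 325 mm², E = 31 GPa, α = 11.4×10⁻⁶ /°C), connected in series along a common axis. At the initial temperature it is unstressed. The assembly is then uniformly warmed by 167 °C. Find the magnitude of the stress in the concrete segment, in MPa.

If the supports were absent, the total length change would be Σ αᵢΔT Lᵢ = 26.9×10⁻⁶×167×380 + 11.4×10⁻⁶×167×170 = 2.031 mm.
The walls prevent any net length change, so an axial force P (same in every segment) develops. Compatibility: P · Σ Lᵢ/(AᵢEᵢ) = δ_free.
Σ Lᵢ/(AᵢEᵢ) = 380/(1325×44×10³) + 170/(325×31×10³) = 2.339×10⁻⁵ mm/N.
Hence P = δ_free / Σ(L/AE) = 2.031/2.339×10⁻⁵ = 86.81 kN (compressive).
σ_{concrete} = P / A = 86810 / 325 = 267.1 MPa.

σ ≈ 267 MPa (compressive)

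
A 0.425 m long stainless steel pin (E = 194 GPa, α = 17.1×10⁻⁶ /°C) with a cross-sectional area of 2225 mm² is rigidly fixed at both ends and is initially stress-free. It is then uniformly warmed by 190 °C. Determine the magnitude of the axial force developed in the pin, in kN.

With zero net strain, σ = E·αΔT = 194 GPa × 17.1×10⁻⁶ × 190 = 630.3 MPa.
Then P = σA = 630.3 × 2225 mm² = 1402 kN, compressive.

P ≈ 1400 kN (compressive)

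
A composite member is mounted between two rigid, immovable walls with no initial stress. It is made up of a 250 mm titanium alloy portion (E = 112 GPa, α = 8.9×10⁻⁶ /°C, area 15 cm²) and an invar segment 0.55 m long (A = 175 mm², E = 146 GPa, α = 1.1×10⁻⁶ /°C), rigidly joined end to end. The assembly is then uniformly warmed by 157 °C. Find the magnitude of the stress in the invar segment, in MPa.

Free thermal expansion of the whole bar: Σ αᵢΔT Lᵢ = 8.9×10⁻⁶×157×250 + 1.1×10⁻⁶×157×550 = 0.4443 mm.
The walls prevent any net length change, so an axial force P (same in every segment) develops. Compatibility: P · Σ Lᵢ/(AᵢEᵢ) = δ_free.
Σ Lᵢ/(AᵢEᵢ) = 250/(1500×112×10³) + 550/(175×146×10³) = 2.301×10⁻⁵ mm/N.
So P = 0.4443 / 2.301×10⁻⁵ = 19.31 kN, compressive.
σ_{invar} = P / A = 19310 / 175 = 110.3 MPa.

σ ≈ 110 MPa (compressive)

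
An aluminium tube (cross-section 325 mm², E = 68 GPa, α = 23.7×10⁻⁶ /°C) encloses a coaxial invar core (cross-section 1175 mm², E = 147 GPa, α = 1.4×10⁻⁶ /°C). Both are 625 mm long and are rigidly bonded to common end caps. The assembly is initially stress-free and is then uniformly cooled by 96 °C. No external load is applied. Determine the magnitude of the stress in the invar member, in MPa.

Both members must finish at the same length. With the larger α, the aluminium tends to over-contract; the plates restrain it, putting the aluminium in tension and the invar in compression. With no external load the two internal forces are equal and opposite, magnitude P.
Setting the final lengths equal and cancelling L: (α₁ − α₂)ΔT = P/(A₁E₁) + P/(A₂E₂).
|α₁ − α₂|·ΔT = 22.3×10⁻⁶ × 96 = 0.002141.
1/(A₁E₁) + 1/(A₂E₂) = 1/(325×68×10³) + 1/(1175×147×10³) = 5.104×10⁻⁸ N⁻¹.
So P = 0.002141 / 5.104×10⁻⁸ = 41.94 kN.
σ_{invar} = P/A₂ = 41940/1175 = 35.7 MPa, compressive.

σ ≈ 35.7 MPa (compressive)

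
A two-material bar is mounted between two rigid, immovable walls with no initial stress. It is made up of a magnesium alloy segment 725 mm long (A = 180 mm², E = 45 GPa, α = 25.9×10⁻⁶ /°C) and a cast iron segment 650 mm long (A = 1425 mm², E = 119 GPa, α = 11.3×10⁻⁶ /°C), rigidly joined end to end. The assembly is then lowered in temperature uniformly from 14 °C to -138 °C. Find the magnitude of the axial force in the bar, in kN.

P ≈ 42.5 kN (tensile)

Free thermal contraction of the whole bar: Σ αᵢΔT Lᵢ = 25.9×10⁻⁶×152×725 + 11.3×10⁻⁶×152×650 = 3.971 mm.
The rigid supports impose zero overall length change; the single axial force P common to all segments must satisfy P Σ Lᵢ/(AᵢEᵢ) = δ_free.
Σ Lᵢ/(AᵢEᵢ) = 725/(180×45×10³) + 650/(1425×119×10³) = 9.334×10⁻⁵ mm/N.
Hence P = δ_free / Σ(L/AE) = 3.971/9.334×10⁻⁵ = 42.54 kN (tensile).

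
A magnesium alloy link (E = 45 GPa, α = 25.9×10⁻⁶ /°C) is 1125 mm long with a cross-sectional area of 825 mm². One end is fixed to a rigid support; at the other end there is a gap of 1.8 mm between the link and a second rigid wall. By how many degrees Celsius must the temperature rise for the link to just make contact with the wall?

ΔT ≈ 61.8 °C

The gap closes when αΔT L = 1.8 mm, since the link is still unstressed at that instant.
ΔT = 1.8 / (25.9×10⁻⁶ × 1125) = 61.78 °C.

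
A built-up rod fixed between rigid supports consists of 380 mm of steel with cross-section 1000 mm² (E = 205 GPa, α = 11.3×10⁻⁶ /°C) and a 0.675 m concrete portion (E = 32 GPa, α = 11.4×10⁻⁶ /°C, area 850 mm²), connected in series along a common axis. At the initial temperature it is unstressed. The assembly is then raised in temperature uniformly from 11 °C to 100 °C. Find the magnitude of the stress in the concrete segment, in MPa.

If the supports were absent, the total length change would be Σ αᵢΔT Lᵢ = 11.3×10⁻⁶×89×380 + 11.4×10⁻⁶×89×675 = 1.067 mm.
Since the ends are fixed, an axial force P builds up, equal in every segment, with P · Σ Lᵢ/(AᵢEᵢ) = δ_free.
The series flexibility is Σ Lᵢ/(AᵢEᵢ) = 380/(1000×205×10³) + 675/(850×32×10³) = 2.667×10⁻⁵ mm/N.
Hence P = δ_free / Σ(L/AE) = 1.067/2.667×10⁻⁵ = 40.01 kN (compressive).
σ_{concrete} = P / A = 40010 / 850 = 47.07 MPa.

σ ≈ 47.1 MPa (compressive)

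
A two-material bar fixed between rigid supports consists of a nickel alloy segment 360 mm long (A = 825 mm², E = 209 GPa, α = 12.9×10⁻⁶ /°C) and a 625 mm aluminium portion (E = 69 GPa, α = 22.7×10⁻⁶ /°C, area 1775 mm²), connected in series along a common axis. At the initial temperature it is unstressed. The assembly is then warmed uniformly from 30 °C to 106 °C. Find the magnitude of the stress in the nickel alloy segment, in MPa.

σ ≈ 241 MPa (compressive)

Free thermal expansion of the whole bar: Σ αᵢΔT Lᵢ = 12.9×10⁻⁶×76×360 + 22.7×10⁻⁶×76×625 = 1.431 mm.
The rigid supports impose zero overall length change; the single axial force P common to all segments must satisfy P Σ Lᵢ/(AᵢEᵢ) = δ_free.
The series flexibility is Σ Lᵢ/(AᵢEᵢ) = 360/(825×209×10³) + 625/(1775×69×10³) = 7.191×10⁻⁶ mm/N.
P = 1.431 / 7.191×10⁻⁶ = 199000 N = 199 kN, compressive.
σ_{nickel alloy} = P / A = 199000 / 825 = 241.2 MPa.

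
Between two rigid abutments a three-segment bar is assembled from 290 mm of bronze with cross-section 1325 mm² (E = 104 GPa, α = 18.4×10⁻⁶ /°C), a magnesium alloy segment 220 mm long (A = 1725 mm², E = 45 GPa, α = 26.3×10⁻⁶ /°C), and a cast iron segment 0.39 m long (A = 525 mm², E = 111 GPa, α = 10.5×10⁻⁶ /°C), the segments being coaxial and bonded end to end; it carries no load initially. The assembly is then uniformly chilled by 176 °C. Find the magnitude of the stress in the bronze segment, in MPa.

Free thermal contraction of the whole bar: Σ αᵢΔT Lᵢ = 18.4×10⁻⁶×176×290 + 26.3×10⁻⁶×176×220 + 10.5×10⁻⁶×176×390 = 2.678 mm.
The rigid supports impose zero overall length change; the single axial force P common to all segments must satisfy P Σ Lᵢ/(AᵢEᵢ) = δ_free.
The series flexibility is Σ Lᵢ/(AᵢEᵢ) = 290/(1325×104×10³) + 220/(1725×45×10³) + 390/(525×111×10³) = 1.163×10⁻⁵ mm/N.
So P = 2.678 / 1.163×10⁻⁵ = 230.3 kN, tensile.
σ_{bronze} = P / A = 230300 / 1325 = 173.8 MPa.

σ ≈ 174 MPa (tensile)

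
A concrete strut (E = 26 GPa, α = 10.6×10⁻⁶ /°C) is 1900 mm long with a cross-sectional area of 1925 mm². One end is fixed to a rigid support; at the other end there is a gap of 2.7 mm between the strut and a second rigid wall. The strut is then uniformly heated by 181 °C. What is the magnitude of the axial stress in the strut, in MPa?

Free thermal elongation = αΔT L = 10.6×10⁻⁶ × 181 × 1900 = 3.645 mm.
This exceeds the 2.7 mm gap, so the wall pushes back. The portion of expansion that must be recovered elastically is δ_free − gap = 3.645 − 2.7 = 0.9453 mm.
So σ = E(δ_free − g)/L = 26×10³ × 0.9453/1900 = 12.94 MPa.

σ ≈ 12.9 MPa (compressive)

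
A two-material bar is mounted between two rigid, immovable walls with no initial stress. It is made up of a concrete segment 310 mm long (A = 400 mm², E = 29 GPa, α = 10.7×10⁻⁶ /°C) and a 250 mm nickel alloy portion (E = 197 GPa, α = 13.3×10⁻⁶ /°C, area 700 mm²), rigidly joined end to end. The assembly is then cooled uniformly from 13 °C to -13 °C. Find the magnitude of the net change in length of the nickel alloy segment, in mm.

|ΔL| ≈ 0.0755 mm

Free thermal contraction of the whole bar: Σ αᵢΔT Lᵢ = 10.7×10⁻⁶×26×310 + 13.3×10⁻⁶×26×250 = 0.1727 mm.
The walls prevent any net length change, so an axial force P (same in every segment) develops. Compatibility: P · Σ Lᵢ/(AᵢEᵢ) = δ_free.
The series flexibility is Σ Lᵢ/(AᵢEᵢ) = 310/(400×29×10³) + 250/(700×197×10³) = 2.854×10⁻⁵ mm/N.
P = 0.1727 / 2.854×10⁻⁵ = 6052 N = 6.052 kN, tensile.
For the nickel alloy segment, free thermal change = 13.3×10⁻⁶×26×250 = 0.08645 mm and elastic change from P = 6052×250/(700×197×10³) = 0.01097 mm; these oppose, so the net change is 0.0755 mm (segment shortens).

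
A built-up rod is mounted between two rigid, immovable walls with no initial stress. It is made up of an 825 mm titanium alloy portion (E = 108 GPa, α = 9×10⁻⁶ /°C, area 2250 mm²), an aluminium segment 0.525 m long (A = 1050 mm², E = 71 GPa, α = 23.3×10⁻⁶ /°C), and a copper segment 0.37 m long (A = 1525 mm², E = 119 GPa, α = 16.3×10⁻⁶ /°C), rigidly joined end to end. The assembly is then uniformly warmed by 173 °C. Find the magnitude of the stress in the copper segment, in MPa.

σ ≈ 234 MPa (compressive)

Free thermal expansion of the whole bar: Σ αᵢΔT Lᵢ = 9×10⁻⁶×173×825 + 23.3×10⁻⁶×173×525 + 16.3×10⁻⁶×173×370 = 4.444 mm.
The rigid supports impose zero overall length change; the single axial force P common to all segments must satisfy P Σ Lᵢ/(AᵢEᵢ) = δ_free.
Σ Lᵢ/(AᵢEᵢ) = 825/(2250×108×10³) + 525/(1050×71×10³) + 370/(1525×119×10³) = 1.248×10⁻⁵ mm/N.
Hence P = δ_free / Σ(L/AE) = 4.444/1.248×10⁻⁵ = 356.2 kN (compressive).
σ_{copper} = P / A = 356200 / 1525 = 233.6 MPa.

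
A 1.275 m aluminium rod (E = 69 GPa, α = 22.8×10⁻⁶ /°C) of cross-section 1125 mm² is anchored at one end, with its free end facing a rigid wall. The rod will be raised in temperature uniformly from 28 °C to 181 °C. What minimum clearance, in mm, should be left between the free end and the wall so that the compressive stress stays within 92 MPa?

g ≈ 2.75 mm

Free expansion if unrestrained: δ_free = αΔT L = 22.8×10⁻⁶ × 153 × 1275 = 4.448 mm.
A stress of 92 MPa corresponds to the wall pushing the rod back by σL/E = 92×1275/(69×10³) = 1.7 mm.
So the gap has to take up the difference, g_min = δ_free − σL/E = 4.448 − 1.7 = 2.748 mm.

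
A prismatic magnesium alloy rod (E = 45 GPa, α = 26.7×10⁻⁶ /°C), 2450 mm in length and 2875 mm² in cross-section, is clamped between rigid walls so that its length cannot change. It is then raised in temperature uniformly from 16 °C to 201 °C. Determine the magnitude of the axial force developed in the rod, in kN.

P ≈ 639 kN (compressive)

The ends cannot move, so σ = EαΔT = 45×10³ × 26.7×10⁻⁶ × 185 = 222.3 MPa.
Axial force P = σA = 222.3 × 2875 = 639000 N = 639 kN, compressive.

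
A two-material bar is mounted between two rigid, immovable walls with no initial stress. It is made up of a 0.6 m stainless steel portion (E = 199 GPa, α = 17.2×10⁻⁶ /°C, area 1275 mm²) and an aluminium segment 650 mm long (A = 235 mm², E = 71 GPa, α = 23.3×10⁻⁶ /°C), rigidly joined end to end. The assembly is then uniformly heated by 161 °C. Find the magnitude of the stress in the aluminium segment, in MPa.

With the walls removed the bar would change length by δ_free = Σ αᵢΔT Lᵢ = 17.2×10⁻⁶×161×600 + 23.3×10⁻⁶×161×650 = 4.1 mm.
The walls prevent any net length change, so an axial force P (same in every segment) develops. Compatibility: P · Σ Lᵢ/(AᵢEᵢ) = δ_free.
Σ Lᵢ/(AᵢEᵢ) = 600/(1275×199×10³) + 650/(235×71×10³) = 4.132×10⁻⁵ mm/N.
P = 4.1 / 4.132×10⁻⁵ = 99220 N = 99.22 kN, compressive.
σ_{aluminium} = P / A = 99220 / 235 = 422.2 MPa.

σ ≈ 422 MPa (compressive)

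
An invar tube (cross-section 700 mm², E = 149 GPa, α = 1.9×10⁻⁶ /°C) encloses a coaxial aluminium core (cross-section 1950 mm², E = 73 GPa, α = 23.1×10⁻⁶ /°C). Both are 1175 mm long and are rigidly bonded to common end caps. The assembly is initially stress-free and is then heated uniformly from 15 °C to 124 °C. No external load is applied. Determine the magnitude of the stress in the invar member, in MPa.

The aluminium has the larger α, so on heating it would change length more than the invar if both were free. The rigid plates force a common final length, so the aluminium is put into compression and the invar into tension, with equal and opposite forces P (no external load).
Equating the net (thermal + elastic) strains gives |α₁ − α₂|·ΔT = P·[1/(A₁E₁) + 1/(A₂E₂)].
|α₁ − α₂|·ΔT = 21.2×10⁻⁶ × 109 = 0.002311.
1/(A₁E₁) + 1/(A₂E₂) = 1/(700×149×10³) + 1/(1950×73×10³) = 1.661×10⁻⁸ N⁻¹.
P = 0.002311 / 1.661×10⁻⁸ = 139100 N = 139.1 kN.
σ_{invar} = P/A₁ = 139100/700 = 198.7 MPa, tensile.

σ ≈ 199 MPa (tensile)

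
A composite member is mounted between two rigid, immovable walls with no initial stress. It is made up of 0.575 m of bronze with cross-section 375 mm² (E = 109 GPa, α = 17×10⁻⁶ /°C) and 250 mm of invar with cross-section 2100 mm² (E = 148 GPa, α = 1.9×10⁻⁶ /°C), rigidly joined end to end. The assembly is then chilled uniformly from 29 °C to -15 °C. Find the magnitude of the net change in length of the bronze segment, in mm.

Free thermal contraction of the whole bar: Σ αᵢΔT Lᵢ = 17×10⁻⁶×44×575 + 1.9×10⁻⁶×44×250 = 0.451 mm.
The rigid supports impose zero overall length change; the single axial force P common to all segments must satisfy P Σ Lᵢ/(AᵢEᵢ) = δ_free.
The series flexibility is Σ Lᵢ/(AᵢEᵢ) = 575/(375×109×10³) + 250/(2100×148×10³) = 1.487×10⁻⁵ mm/N.
So P = 0.451 / 1.487×10⁻⁵ = 30.33 kN, tensile.
For the bronze segment, free thermal change = 17×10⁻⁶×44×575 = 0.4301 mm and elastic change from P = 30330×575/(375×109×10³) = 0.4266 mm; these oppose, so the net change is 0.00349 mm (segment shortens).

|ΔL| ≈ 0.00349 mm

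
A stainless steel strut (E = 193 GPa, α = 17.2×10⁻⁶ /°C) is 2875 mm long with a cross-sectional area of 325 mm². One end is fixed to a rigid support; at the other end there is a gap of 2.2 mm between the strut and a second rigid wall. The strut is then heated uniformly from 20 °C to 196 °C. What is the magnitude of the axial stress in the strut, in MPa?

σ ≈ 437 MPa (compressive)

Free thermal elongation = αΔT L = 17.2×10⁻⁶ × 176 × 2875 = 8.703 mm.
After closing the 2.2 mm clearance, 8.703 − 2.2 = 6.503 mm of expansion remains to be suppressed by the wall.
So σ = E(δ_free − g)/L = 193×10³ × 6.503/2875 = 436.6 MPa.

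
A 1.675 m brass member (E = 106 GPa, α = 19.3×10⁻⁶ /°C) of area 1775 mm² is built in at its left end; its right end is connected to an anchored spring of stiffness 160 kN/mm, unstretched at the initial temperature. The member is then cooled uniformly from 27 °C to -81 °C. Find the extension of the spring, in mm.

δ ≈ 1.44 mm

Free thermal contraction: δ_free = αΔT L = 19.3×10⁻⁶ × 108 × 1675 = 3.491 mm.
Let P be the tensile force in the spring. The member extends elastically by PL/(AE) and the spring stretches by P/k; together these equal δ_free.
P [ L/(AE) + 1/k ] = δ_free → P [ 1675/(1775×106×10³) + 1/(160×10³) ] = 3.491.
P = 3.491 / 1.515×10⁻⁵ = 230400 N.
Spring extension = P/k = 230400/(160×10³) = 1.44 mm.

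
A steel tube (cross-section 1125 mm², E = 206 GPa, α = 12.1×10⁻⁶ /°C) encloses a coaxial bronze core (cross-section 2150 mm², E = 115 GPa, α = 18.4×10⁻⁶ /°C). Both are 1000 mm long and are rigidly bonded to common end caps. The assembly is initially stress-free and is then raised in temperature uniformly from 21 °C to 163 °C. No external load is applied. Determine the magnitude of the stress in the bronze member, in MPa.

σ ≈ 49.8 MPa (compressive)

Equilibrium of a rigid end plate with no external load gives equal and opposite internal forces ±P in the two members. Since α_{bronze} > α_{steel}, heating drives the bronze into compression and the steel into tension.
Setting the final lengths equal and cancelling L: (α₁ − α₂)ΔT = P/(A₁E₁) + P/(A₂E₂).
|α₁ − α₂|·ΔT = 6.3×10⁻⁶ × 142 = 0.0008946.
1/(A₁E₁) + 1/(A₂E₂) = 1/(1125×206×10³) + 1/(2150×115×10³) = 8.359×10⁻⁹ N⁻¹.
So P = 0.0008946 / 8.359×10⁻⁹ = 107 kN.
σ_{bronze} = P/A₂ = 107000/2150 = 49.77 MPa, compressive.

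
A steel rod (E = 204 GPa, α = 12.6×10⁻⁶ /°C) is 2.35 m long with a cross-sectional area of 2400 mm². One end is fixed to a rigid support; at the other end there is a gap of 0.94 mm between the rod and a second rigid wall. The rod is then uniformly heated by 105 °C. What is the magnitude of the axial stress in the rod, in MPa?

σ ≈ 188 MPa (compressive)

Unrestrained expansion: δ_free = αΔT L = 12.6×10⁻⁶ × 105 × 2350 = 3.109 mm.
The gap closes (δ_free > 0.94 mm) and the wall then resists a further 3.109 − 0.94 = 2.169 mm of expansion.
So σ = E(δ_free − g)/L = 204×10³ × 2.169/2350 = 188.3 MPa.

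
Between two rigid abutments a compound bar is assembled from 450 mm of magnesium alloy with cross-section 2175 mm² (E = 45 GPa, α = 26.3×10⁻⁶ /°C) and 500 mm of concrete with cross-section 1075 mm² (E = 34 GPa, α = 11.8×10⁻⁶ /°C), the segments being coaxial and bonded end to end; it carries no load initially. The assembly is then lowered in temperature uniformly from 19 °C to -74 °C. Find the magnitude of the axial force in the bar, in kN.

With the walls removed the bar would change length by δ_free = Σ αᵢΔT Lᵢ = 26.3×10⁻⁶×93×450 + 11.8×10⁻⁶×93×500 = 1.649 mm.
Since the ends are fixed, an axial force P builds up, equal in every segment, with P · Σ Lᵢ/(AᵢEᵢ) = δ_free.
The series flexibility is Σ Lᵢ/(AᵢEᵢ) = 450/(2175×45×10³) + 500/(1075×34×10³) = 1.828×10⁻⁵ mm/N.
So P = 1.649 / 1.828×10⁻⁵ = 90.24 kN, tensile.

P ≈ 90.2 kN (tensile)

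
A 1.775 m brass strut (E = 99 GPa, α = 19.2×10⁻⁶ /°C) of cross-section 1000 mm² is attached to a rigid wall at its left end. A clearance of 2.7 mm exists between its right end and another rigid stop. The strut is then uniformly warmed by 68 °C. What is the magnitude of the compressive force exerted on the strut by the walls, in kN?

Unrestrained expansion: δ_free = αΔT L = 19.2×10⁻⁶ × 68 × 1775 = 2.317 mm.
Since δ_free = 2.32 mm is less than the 2.7 mm gap, the strut never touches the wall. No axial force develops.

P ≈ 0 kN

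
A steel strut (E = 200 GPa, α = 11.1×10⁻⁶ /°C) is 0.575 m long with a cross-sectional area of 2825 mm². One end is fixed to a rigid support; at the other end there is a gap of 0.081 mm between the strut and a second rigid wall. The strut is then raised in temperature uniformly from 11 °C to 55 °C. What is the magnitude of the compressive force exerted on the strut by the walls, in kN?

If the wall were absent the strut would grow by αΔT L = 11.1×10⁻⁶ × 44 × 575 = 0.2808 mm.
After closing the 0.081 mm clearance, 0.2808 − 0.081 = 0.1998 mm of expansion remains to be suppressed by the wall.
So σ = E(δ_free − g)/L = 200×10³ × 0.1998/575 = 69.51 MPa.
P = σA = 69.51 × 2825 = 196.4 kN.

P ≈ 196 kN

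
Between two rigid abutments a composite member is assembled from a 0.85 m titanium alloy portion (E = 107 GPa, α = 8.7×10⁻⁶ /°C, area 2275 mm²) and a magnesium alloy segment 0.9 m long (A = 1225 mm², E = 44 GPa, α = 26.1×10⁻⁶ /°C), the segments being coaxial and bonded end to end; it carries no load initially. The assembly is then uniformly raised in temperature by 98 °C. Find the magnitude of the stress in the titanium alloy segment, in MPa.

σ ≈ 65.9 MPa (compressive)

With the walls removed the bar would change length by δ_free = Σ αᵢΔT Lᵢ = 8.7×10⁻⁶×98×850 + 26.1×10⁻⁶×98×900 = 3.027 mm.
Since the ends are fixed, an axial force P builds up, equal in every segment, with P · Σ Lᵢ/(AᵢEᵢ) = δ_free.
Σ Lᵢ/(AᵢEᵢ) = 850/(2275×107×10³) + 900/(1225×44×10³) = 2.019×10⁻⁵ mm/N.
So P = 3.027 / 2.019×10⁻⁵ = 149.9 kN, compressive.
σ_{titanium alloy} = P / A = 149900 / 2275 = 65.9 MPa.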